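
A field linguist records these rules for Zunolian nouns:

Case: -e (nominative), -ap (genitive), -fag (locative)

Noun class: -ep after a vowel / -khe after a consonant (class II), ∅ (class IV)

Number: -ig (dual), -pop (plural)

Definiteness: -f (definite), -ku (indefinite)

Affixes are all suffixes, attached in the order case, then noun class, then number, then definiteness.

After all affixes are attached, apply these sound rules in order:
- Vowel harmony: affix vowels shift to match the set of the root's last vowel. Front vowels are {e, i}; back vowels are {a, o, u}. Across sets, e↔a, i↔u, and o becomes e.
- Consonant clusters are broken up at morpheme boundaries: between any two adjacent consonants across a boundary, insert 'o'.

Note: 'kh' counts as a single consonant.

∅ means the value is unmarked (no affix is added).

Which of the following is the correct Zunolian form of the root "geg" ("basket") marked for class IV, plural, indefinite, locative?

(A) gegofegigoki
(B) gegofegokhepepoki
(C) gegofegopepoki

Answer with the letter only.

C

Attach case locative -fag → gegfag.
noun class = class IV: zero marking, form stays gegfag.
Attach number plural -pop → gegfagpop.
Attach definiteness indefinite -ku → gegfagpopku.
Apply vowel harmony: gegfagpopku → gegfegpepki.
Apply epenthesis: gegfegpepki → gegofegopepoki.
So the correct form is gegofegopepoki, option (C).
(A) gegofegigoki is wrong: it uses dual instead of plural for number.
(B) gegofegokhepepoki is wrong: it uses class II instead of class IV for noun class.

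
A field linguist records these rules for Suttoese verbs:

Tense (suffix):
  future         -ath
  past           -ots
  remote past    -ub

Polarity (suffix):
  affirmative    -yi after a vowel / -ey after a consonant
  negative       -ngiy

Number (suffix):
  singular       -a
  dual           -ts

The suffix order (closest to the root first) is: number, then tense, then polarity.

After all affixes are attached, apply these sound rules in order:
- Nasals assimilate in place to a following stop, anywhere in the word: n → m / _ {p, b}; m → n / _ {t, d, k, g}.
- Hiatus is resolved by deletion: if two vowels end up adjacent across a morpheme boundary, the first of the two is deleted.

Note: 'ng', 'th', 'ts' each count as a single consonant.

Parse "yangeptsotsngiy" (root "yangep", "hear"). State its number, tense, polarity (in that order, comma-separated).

Segment: yangep-ts-ots-ngiy.
number: -ts → dual.
tense: -ots → past.
polarity: -ngiy → negative.

dual, past, negative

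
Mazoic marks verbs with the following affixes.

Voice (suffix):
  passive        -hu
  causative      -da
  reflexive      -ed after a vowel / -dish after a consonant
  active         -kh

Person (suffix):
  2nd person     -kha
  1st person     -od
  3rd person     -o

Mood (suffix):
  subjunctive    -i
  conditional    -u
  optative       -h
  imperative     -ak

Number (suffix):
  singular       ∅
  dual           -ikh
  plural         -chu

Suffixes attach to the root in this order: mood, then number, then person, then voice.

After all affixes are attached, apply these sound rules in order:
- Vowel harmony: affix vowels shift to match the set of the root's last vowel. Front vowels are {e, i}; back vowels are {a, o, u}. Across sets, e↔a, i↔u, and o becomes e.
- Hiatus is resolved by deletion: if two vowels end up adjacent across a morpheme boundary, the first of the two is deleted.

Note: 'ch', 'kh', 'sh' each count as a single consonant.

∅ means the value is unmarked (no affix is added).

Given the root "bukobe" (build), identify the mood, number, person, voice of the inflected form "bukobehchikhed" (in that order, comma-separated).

Segment: bukobe-h-chu-kha-ed.
mood: -h → optative.
number: -chu → plural.
person: -kha → 2nd person.
voice: -ed/dish → reflexive.

optative, plural, 2nd person, reflexive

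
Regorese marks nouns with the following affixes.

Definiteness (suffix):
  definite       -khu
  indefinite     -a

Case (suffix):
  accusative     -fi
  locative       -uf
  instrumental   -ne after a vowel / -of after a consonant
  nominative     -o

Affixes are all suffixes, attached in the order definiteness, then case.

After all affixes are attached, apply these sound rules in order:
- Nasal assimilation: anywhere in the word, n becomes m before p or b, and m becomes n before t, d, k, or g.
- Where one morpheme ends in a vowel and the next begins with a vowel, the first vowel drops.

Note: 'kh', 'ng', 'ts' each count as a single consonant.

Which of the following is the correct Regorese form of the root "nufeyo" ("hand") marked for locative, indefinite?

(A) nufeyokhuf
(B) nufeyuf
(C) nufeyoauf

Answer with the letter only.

Attach definiteness indefinite -a → nufeyoa.
Attach case locative -uf → nufeyoauf.
Nasal assimilation: no change.
Apply vowel deletion: nufeyoauf → nufeyuf.
So the correct form is nufeyuf, option (B).
(C) nufeyoauf is wrong: it fails to apply the sound rule(s).
(A) nufeyokhuf is wrong: it uses definite instead of indefinite for definiteness.

B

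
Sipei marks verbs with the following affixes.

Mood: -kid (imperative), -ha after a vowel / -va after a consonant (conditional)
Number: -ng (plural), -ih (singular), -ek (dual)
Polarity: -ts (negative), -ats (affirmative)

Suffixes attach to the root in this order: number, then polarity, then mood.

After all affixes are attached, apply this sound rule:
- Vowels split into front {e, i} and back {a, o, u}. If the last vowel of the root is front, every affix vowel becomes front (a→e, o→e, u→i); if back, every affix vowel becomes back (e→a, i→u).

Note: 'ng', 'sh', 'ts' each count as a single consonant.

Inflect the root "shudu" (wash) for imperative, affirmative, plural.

Attach number plural -ng → shudung.
Attach polarity affirmative -ats → shudungats.
Attach mood imperative -kid → shudungatskid.
Apply vowel harmony: shudungatskid → shudungatskud.

shudungatskud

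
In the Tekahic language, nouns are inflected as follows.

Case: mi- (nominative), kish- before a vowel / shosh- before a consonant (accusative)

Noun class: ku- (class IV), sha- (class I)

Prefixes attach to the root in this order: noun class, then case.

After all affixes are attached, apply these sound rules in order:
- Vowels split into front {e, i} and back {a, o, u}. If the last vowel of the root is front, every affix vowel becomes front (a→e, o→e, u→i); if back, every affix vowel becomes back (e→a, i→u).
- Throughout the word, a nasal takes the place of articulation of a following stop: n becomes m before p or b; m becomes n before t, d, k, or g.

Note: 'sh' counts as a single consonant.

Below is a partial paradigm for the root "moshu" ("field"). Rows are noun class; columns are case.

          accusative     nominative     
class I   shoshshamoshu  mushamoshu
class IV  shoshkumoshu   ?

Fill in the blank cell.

mukumoshu

Attach noun class class IV ku- → kumoshu.
Attach case nominative mi- → mikumoshu.
Apply vowel harmony: mikumoshu → mukumoshu.
Nasal assimilation: no change.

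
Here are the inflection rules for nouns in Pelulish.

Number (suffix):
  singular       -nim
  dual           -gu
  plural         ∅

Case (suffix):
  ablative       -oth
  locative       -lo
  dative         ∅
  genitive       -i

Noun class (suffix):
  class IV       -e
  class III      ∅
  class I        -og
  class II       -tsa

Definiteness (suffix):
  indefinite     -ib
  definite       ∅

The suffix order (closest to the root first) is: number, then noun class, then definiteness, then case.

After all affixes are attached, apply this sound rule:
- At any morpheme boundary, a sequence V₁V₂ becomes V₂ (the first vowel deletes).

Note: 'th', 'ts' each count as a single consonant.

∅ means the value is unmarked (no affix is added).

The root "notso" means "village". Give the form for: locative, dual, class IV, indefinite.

Attach number dual -gu → notsogu.
Attach noun class class IV -e → notsogue.
Attach definiteness indefinite -ib → notsogueib.
Attach case locative -lo → notsogueiblo.
Apply vowel deletion: notsogueiblo → notsogiblo.

notsogiblo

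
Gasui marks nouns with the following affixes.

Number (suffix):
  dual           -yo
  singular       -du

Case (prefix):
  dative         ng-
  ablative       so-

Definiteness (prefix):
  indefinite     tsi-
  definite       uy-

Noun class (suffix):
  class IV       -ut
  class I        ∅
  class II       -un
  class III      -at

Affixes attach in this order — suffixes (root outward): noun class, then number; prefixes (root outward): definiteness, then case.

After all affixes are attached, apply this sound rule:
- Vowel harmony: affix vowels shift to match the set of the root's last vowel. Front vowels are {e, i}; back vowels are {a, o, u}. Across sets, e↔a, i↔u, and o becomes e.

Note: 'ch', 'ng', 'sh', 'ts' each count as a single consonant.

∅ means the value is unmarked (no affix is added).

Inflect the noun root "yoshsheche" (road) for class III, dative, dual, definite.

ngiyyoshshecheetye

Attach definiteness definite uy- → uyyoshsheche.
Attach noun class class III -at → uyyoshshecheat.
Attach number dual -yo → uyyoshshecheatyo.
Attach case dative ng- → nguyyoshshecheatyo.
Apply vowel harmony: nguyyoshshecheatyo → ngiyyoshshecheetye.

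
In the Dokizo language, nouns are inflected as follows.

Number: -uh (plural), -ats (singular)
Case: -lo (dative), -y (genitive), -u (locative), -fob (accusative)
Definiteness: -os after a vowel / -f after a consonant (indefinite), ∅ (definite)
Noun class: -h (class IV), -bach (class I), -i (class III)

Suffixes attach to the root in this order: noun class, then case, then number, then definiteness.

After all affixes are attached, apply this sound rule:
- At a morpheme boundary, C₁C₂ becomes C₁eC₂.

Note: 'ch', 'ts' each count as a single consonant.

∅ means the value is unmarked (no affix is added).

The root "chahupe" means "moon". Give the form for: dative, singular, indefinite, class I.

chahupebacheloatsef

Attach noun class class I -bach → chahupebach.
Attach case dative -lo → chahupebachlo.
Attach number singular -ats → chahupebachloats.
Attach definiteness indefinite -f (after consonant 'ts') → chahupebachloatsf.
Apply epenthesis: chahupebachloatsf → chahupebacheloatsef.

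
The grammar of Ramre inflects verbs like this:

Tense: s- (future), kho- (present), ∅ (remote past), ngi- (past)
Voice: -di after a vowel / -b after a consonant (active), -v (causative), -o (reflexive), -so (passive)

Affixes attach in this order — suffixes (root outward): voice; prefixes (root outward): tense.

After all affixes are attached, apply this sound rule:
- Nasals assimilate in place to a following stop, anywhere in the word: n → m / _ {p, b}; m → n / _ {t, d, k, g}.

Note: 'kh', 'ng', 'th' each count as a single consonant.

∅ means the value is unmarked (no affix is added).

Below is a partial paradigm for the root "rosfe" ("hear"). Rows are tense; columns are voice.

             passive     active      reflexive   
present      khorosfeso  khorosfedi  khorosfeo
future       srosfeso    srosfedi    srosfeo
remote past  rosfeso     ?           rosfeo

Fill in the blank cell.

Attach voice active -di (after vowel 'e') → rosfedi.
tense = remote past: zero marking, form stays rosfedi.
Nasal assimilation: no change.

rosfedi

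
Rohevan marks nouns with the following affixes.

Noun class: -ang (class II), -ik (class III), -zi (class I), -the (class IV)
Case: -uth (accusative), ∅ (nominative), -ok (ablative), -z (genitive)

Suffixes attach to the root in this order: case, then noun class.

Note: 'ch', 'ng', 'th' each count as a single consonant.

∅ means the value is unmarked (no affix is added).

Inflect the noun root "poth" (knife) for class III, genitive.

pothzik

Attach case genitive -z → pothz.
Attach noun class class III -ik → pothzik.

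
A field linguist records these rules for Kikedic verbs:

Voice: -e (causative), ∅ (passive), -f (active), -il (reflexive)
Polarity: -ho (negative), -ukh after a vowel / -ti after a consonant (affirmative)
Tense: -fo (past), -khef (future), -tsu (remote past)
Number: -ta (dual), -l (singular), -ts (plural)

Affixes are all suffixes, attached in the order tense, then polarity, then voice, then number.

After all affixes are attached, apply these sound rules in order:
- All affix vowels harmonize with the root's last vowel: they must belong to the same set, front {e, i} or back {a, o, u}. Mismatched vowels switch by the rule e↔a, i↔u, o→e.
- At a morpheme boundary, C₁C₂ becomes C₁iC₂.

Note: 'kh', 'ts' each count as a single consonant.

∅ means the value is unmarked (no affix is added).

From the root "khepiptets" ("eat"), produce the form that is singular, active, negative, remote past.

khepiptetsitsihefil

Attach tense remote past -tsu → khepiptetstsu.
Attach polarity negative -ho → khepiptetstsuho.
Attach voice active -f → khepiptetstsuhof.
Attach number singular -l → khepiptetstsuhofl.
Apply vowel harmony: khepiptetstsuhofl → khepiptetstsihefl.
Apply epenthesis: khepiptetstsihefl → khepiptetsitsihefil.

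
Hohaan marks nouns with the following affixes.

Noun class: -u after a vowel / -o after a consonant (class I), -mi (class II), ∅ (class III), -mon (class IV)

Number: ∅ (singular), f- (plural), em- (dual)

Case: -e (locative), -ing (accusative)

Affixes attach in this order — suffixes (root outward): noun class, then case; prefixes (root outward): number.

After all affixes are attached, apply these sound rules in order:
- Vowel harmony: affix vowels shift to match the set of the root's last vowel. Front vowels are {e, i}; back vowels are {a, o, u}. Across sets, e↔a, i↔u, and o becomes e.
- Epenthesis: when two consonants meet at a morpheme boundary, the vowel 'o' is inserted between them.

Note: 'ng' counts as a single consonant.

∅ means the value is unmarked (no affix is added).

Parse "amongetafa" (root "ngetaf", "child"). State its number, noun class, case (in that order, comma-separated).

dual, class III, locative

Segment: em-ngetaf-e.
number: em- → dual.
noun class: ∅ → class III.
case: -e → locative.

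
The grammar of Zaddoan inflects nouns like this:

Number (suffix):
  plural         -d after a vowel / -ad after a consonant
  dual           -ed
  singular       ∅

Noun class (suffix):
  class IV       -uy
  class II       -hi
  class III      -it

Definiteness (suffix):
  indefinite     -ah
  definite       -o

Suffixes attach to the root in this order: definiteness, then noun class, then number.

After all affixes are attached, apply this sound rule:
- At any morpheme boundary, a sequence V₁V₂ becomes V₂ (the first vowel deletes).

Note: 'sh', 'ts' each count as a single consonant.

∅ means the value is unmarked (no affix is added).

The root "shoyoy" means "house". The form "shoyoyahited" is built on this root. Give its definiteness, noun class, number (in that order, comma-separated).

Segment: shoyoy-ah-it-ed.
definiteness: -ah → indefinite.
noun class: -it → class III.
number: -ed → dual.

indefinite, class III, dual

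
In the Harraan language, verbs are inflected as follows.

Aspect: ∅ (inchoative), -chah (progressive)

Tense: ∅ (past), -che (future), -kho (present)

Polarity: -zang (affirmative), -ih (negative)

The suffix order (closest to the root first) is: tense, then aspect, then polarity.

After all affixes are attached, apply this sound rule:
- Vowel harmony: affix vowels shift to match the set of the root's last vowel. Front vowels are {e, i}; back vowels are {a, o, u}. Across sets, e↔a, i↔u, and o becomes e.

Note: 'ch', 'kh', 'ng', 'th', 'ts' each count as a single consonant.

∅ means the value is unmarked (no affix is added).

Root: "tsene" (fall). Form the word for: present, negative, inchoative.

Attach tense present -kho → tsenekho.
aspect = inchoative: zero marking, form stays tsenekho.
Attach polarity negative -ih → tsenekhoih.
Apply vowel harmony: tsenekhoih → tsenekheih.

tsenekheih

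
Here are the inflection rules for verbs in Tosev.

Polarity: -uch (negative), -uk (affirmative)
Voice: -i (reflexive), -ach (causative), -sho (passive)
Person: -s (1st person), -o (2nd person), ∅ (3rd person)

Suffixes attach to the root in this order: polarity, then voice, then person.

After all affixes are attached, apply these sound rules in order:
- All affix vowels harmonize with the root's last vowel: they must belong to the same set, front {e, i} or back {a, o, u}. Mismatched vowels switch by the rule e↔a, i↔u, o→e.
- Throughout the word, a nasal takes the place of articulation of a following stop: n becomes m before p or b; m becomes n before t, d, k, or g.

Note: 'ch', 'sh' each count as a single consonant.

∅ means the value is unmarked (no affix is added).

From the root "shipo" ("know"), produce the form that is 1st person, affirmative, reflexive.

Attach polarity affirmative -uk → shipouk.
Attach voice reflexive -i → shipouki.
Attach person 1st person -s → shipoukis.
Apply vowel harmony: shipoukis → shipoukus.
Nasal assimilation: no change.

shipoukus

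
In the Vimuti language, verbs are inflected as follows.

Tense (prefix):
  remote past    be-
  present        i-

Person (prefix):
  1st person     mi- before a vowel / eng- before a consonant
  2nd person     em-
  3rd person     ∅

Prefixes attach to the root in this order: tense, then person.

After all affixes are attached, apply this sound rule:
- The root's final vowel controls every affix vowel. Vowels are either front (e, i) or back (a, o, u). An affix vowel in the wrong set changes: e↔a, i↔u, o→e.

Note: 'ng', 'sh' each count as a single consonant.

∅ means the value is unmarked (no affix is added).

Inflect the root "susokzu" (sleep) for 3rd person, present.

Attach tense present i- → isusokzu.
person = 3rd person: zero marking, form stays isusokzu.
Apply vowel harmony: isusokzu → ususokzu.

ususokzu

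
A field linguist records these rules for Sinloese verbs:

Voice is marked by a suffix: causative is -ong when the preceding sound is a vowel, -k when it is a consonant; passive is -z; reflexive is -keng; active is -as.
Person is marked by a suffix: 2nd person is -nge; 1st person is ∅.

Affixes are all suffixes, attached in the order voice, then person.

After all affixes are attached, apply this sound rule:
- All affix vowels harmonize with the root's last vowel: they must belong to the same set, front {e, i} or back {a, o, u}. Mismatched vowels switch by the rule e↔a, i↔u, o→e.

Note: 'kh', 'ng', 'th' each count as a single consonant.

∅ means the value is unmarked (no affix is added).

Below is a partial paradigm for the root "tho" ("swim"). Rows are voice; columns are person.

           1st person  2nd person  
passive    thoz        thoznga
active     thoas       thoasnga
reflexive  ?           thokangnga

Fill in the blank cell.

thokang

Attach voice reflexive -keng → thokeng.
person = 1st person: zero marking, form stays thokeng.
Apply vowel harmony: thokeng → thokang.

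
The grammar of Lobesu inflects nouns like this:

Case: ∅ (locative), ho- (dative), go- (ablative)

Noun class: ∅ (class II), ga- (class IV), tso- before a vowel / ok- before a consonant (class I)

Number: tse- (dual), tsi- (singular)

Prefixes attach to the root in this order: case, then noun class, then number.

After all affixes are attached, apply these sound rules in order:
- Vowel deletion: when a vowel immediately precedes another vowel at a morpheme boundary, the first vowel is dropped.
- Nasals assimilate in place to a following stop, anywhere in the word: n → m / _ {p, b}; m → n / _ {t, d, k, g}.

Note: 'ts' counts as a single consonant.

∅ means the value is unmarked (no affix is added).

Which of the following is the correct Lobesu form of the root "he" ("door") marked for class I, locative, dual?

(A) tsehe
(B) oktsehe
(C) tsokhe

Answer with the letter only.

case = locative: zero marking, form stays he.
Attach noun class class I ok- (before consonant 'h') → okhe.
Attach number dual tse- → tseokhe.
Apply vowel deletion: tseokhe → tsokhe.
Nasal assimilation: no change.
So the correct form is tsokhe, option (C).
(B) oktsehe is wrong: it has the affixes in the wrong order.
(A) tsehe is wrong: it uses class II instead of class I for noun class.

C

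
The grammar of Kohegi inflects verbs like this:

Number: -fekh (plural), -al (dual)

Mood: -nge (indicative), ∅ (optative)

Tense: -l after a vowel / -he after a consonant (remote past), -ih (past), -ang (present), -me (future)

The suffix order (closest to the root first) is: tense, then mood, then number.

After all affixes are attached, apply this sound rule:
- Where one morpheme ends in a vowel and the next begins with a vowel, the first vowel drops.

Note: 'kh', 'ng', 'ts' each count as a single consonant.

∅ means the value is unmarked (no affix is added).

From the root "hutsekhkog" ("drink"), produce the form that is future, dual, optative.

Attach tense future -me → hutsekhkogme.
mood = optative: zero marking, form stays hutsekhkogme.
Attach number dual -al → hutsekhkogmeal.
Apply vowel deletion: hutsekhkogmeal → hutsekhkogmal.

hutsekhkogmal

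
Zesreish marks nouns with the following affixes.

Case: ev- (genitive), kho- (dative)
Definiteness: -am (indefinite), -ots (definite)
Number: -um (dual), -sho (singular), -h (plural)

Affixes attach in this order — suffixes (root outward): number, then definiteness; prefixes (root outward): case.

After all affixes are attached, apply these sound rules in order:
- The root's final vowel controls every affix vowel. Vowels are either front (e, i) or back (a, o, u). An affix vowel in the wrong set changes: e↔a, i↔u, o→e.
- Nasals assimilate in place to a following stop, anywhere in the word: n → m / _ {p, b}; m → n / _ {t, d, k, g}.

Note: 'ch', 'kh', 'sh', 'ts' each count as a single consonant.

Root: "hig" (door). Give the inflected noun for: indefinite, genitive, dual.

evhigimem

Attach number dual -um → higum.
Attach definiteness indefinite -am → higumam.
Attach case genitive ev- → evhigumam.
Apply vowel harmony: evhigumam → evhigimem.
Nasal assimilation: no change.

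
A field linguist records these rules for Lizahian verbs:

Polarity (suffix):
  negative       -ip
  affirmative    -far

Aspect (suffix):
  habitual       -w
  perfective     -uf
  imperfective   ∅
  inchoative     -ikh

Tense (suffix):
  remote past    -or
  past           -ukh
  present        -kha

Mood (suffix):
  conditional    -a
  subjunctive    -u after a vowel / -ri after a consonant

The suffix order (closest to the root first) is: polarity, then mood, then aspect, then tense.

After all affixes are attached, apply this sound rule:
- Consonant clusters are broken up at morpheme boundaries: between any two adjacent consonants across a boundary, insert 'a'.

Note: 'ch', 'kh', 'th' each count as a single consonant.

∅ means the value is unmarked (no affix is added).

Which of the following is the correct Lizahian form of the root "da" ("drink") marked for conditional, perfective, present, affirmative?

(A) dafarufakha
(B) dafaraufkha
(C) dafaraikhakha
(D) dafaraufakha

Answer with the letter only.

D

Attach polarity affirmative -far → dafar.
Attach mood conditional -a → dafara.
Attach aspect perfective -uf → dafarauf.
Attach tense present -kha → dafaraufkha.
Apply epenthesis: dafaraufkha → dafaraufakha.
So the correct form is dafaraufakha, option (D).
(C) dafaraikhakha is wrong: it uses inchoative instead of perfective for aspect.
(B) dafaraufkha is wrong: it fails to apply the sound rule(s).
(A) dafarufakha is wrong: it has the affixes in the wrong order.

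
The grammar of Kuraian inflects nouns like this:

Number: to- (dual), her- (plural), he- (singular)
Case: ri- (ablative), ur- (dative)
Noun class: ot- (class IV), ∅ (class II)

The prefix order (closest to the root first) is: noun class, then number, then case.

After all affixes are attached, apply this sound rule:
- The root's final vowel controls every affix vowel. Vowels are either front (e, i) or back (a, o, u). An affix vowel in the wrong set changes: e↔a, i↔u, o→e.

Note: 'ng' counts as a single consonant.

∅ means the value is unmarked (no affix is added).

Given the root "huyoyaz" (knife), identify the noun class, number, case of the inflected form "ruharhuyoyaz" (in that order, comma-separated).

class II, plural, ablative

Segment: ri-her-huyoyaz.
noun class: ∅ → class II.
number: her- → plural.
case: ri- → ablative.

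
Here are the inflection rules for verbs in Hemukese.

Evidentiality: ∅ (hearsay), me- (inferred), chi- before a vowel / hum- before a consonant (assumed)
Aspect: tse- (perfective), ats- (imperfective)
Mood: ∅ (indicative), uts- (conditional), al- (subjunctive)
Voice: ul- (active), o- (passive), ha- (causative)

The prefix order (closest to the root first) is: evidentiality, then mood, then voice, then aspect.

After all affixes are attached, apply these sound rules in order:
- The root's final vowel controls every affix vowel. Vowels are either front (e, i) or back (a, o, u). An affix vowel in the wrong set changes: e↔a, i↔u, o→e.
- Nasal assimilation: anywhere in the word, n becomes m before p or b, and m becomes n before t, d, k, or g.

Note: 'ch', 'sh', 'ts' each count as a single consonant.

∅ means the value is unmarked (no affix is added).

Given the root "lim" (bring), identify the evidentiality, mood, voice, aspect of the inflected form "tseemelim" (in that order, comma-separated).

inferred, indicative, passive, perfective

Segment: tse-o-me-lim.
evidentiality: me- → inferred.
mood: ∅ → indicative.
voice: o- → passive.
aspect: tse- → perfective.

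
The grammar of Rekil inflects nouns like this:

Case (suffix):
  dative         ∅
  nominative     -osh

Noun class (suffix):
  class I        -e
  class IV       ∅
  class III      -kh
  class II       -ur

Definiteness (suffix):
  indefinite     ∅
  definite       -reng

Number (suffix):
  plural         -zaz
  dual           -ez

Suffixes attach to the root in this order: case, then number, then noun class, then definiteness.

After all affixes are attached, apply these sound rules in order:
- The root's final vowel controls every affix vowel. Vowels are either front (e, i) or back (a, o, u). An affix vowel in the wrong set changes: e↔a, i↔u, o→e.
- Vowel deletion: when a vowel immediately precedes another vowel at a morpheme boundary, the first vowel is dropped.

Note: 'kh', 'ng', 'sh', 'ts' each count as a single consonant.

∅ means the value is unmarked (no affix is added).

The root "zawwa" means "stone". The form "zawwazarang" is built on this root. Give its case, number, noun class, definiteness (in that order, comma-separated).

dative, dual, class I, definite

Segment: zawwa-ez-e-reng.
case: ∅ → dative.
number: -ez → dual.
noun class: -e → class I.
definiteness: -reng → definite.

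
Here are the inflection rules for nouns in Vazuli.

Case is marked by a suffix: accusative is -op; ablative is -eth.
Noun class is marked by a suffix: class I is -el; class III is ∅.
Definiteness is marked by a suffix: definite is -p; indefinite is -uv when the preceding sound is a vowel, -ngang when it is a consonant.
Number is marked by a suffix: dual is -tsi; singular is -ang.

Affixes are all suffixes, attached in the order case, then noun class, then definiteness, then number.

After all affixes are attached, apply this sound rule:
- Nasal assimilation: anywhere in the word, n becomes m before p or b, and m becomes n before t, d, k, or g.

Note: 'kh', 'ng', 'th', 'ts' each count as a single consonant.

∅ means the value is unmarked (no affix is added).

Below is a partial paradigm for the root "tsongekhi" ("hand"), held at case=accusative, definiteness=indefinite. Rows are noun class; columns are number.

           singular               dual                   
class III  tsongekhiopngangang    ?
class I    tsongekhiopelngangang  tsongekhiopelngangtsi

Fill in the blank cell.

Attach case accusative -op → tsongekhiop.
noun class = class III: zero marking, form stays tsongekhiop.
Attach definiteness indefinite -ngang (after consonant 'p') → tsongekhiopngang.
Attach number dual -tsi → tsongekhiopngangtsi.
Nasal assimilation: no change.

tsongekhiopngangtsi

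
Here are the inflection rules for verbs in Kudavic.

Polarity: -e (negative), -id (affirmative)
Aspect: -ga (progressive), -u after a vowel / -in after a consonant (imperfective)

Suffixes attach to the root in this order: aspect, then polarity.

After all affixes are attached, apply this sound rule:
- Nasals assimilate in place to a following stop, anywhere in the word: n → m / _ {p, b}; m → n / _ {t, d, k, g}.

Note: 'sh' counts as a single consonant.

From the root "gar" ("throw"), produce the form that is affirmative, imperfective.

Attach aspect imperfective -in (after consonant 'r') → garin.
Attach polarity affirmative -id → garinid.
Nasal assimilation: no change.

garinid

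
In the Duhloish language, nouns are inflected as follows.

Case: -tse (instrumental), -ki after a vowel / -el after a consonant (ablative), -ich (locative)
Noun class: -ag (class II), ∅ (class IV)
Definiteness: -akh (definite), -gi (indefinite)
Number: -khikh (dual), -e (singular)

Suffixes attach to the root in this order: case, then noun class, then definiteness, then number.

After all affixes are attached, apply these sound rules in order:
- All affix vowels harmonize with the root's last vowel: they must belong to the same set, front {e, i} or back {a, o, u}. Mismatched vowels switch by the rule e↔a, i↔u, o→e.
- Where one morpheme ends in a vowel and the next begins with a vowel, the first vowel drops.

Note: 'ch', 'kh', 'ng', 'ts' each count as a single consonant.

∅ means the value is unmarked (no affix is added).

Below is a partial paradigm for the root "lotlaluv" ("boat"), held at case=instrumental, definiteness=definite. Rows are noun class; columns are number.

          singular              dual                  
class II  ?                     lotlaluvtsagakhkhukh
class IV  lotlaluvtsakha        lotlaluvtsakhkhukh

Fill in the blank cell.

lotlaluvtsagakha

Attach case instrumental -tse → lotlaluvtse.
Attach noun class class II -ag → lotlaluvtseag.
Attach definiteness definite -akh → lotlaluvtseagakh.
Attach number singular -e → lotlaluvtseagakhe.
Apply vowel harmony: lotlaluvtseagakhe → lotlaluvtsaagakha.
Apply vowel deletion: lotlaluvtsaagakha → lotlaluvtsagakha.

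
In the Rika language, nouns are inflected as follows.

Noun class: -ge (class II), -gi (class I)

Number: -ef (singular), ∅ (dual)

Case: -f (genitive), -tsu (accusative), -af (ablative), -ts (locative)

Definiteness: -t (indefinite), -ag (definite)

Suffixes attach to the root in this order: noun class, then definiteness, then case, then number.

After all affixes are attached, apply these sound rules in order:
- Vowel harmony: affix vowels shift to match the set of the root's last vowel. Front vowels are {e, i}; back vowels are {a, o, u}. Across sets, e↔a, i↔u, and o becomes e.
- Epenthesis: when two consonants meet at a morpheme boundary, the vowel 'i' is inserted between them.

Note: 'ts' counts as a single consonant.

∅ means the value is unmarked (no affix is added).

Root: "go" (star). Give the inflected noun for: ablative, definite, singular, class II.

Attach noun class class II -ge → goge.
Attach definiteness definite -ag → gogeag.
Attach case ablative -af → gogeagaf.
Attach number singular -ef → gogeagafef.
Apply vowel harmony: gogeagafef → gogaagafaf.
Epenthesis: no change.

gogaagafaf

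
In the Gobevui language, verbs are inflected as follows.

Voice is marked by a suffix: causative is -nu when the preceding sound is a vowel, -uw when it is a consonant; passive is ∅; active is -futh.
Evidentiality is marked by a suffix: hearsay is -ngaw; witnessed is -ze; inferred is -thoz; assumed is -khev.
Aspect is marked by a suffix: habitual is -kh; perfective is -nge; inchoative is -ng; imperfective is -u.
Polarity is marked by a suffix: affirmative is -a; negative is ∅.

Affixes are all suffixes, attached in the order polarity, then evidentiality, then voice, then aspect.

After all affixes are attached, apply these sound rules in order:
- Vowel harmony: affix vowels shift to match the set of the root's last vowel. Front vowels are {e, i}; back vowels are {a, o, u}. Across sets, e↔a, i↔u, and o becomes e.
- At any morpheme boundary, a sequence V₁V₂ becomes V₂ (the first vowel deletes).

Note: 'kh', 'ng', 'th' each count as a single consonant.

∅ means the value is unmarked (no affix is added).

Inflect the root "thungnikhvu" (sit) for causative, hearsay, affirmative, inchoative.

Attach polarity affirmative -a → thungnikhvua.
Attach evidentiality hearsay -ngaw → thungnikhvuangaw.
Attach voice causative -uw (after consonant 'w') → thungnikhvuangawuw.
Attach aspect inchoative -ng → thungnikhvuangawuwng.
Vowel harmony: no change.
Apply vowel deletion: thungnikhvuangawuwng → thungnikhvangawuwng.

thungnikhvangawuwng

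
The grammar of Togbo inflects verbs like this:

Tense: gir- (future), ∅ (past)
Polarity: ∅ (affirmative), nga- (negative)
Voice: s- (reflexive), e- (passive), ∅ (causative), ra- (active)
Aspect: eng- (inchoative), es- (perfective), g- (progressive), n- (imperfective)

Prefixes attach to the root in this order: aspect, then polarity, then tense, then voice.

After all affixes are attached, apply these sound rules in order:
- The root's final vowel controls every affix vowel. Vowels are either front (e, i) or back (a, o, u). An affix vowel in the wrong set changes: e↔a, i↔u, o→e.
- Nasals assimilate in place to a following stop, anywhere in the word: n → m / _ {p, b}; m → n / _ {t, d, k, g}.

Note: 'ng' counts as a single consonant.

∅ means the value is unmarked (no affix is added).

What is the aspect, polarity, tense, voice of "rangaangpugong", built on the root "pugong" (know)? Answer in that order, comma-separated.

Segment: ra-nga-eng-pugong.
aspect: eng- → inchoative.
polarity: nga- → negative.
tense: ∅ → past.
voice: ra- → active.

inchoative, negative, past, active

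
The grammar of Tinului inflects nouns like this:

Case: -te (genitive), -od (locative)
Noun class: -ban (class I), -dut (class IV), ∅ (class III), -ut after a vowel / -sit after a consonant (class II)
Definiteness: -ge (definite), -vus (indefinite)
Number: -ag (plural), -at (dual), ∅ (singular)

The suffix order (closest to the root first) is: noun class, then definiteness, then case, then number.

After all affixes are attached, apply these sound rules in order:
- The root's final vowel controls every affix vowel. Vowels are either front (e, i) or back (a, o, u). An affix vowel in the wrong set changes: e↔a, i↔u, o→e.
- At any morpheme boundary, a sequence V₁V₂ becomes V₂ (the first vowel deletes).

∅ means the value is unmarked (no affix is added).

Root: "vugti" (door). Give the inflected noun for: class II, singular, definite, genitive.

vugtitgete

Attach noun class class II -ut (after vowel 'i') → vugtiut.
Attach definiteness definite -ge → vugtiutge.
Attach case genitive -te → vugtiutgete.
number = singular: zero marking, form stays vugtiutgete.
Apply vowel harmony: vugtiutgete → vugtiitgete.
Apply vowel deletion: vugtiitgete → vugtitgete.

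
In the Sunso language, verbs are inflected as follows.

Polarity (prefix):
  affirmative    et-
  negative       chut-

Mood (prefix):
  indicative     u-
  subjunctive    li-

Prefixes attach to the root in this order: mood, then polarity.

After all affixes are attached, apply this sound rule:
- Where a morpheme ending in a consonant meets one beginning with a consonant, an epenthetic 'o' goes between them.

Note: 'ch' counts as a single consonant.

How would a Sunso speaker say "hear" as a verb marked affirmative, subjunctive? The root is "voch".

Attach mood subjunctive li- → livoch.
Attach polarity affirmative et- → etlivoch.
Apply epenthesis: etlivoch → etolivoch.

etolivoch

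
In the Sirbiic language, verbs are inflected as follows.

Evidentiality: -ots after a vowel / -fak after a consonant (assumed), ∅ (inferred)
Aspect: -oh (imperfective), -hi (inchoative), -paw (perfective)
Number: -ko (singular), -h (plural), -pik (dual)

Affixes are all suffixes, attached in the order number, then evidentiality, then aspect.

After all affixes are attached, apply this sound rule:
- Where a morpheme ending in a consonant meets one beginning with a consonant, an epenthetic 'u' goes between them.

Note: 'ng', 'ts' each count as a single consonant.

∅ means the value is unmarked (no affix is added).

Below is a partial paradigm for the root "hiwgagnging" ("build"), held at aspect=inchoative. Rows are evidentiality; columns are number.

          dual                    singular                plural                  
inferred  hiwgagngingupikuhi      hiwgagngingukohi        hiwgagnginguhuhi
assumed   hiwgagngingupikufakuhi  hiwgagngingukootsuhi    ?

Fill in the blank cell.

hiwgagnginguhufakuhi

Attach number plural -h → hiwgagngingh.
Attach evidentiality assumed -fak (after consonant 'h') → hiwgagnginghfak.
Attach aspect inchoative -hi → hiwgagnginghfakhi.
Apply epenthesis: hiwgagnginghfakhi → hiwgagnginguhufakuhi.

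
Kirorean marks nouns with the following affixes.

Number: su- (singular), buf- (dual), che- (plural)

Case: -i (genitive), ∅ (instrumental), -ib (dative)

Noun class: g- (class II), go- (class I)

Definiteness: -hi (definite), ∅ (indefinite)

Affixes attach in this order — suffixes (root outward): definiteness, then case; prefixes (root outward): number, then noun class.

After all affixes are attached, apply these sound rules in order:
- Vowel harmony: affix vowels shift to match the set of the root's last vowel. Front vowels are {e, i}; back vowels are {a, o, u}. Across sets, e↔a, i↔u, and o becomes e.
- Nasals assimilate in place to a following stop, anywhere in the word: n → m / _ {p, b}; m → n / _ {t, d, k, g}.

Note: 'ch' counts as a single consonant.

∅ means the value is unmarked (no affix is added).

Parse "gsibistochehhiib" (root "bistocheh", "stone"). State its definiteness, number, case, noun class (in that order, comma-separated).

Segment: g-su-bistocheh-hi-ib.
definiteness: -hi → definite.
number: su- → singular.
case: -ib → dative.
noun class: g- → class II.

definite, singular, dative, class II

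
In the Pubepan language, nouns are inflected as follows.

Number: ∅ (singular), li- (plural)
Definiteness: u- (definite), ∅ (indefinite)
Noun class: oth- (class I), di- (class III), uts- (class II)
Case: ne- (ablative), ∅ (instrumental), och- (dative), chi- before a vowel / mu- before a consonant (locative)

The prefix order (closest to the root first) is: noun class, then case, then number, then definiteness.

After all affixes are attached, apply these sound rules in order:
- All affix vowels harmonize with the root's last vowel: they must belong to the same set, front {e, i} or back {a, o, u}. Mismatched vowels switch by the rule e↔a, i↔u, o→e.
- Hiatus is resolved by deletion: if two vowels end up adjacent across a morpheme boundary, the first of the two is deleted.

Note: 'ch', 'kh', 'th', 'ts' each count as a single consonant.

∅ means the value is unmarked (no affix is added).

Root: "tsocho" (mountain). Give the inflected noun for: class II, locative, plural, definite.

Attach noun class class II uts- → utstsocho.
Attach case locative chi- (before vowel 'u') → chiutstsocho.
Attach number plural li- → lichiutstsocho.
Attach definiteness definite u- → ulichiutstsocho.
Apply vowel harmony: ulichiutstsocho → uluchuutstsocho.
Apply vowel deletion: uluchuutstsocho → uluchutstsocho.

uluchutstsocho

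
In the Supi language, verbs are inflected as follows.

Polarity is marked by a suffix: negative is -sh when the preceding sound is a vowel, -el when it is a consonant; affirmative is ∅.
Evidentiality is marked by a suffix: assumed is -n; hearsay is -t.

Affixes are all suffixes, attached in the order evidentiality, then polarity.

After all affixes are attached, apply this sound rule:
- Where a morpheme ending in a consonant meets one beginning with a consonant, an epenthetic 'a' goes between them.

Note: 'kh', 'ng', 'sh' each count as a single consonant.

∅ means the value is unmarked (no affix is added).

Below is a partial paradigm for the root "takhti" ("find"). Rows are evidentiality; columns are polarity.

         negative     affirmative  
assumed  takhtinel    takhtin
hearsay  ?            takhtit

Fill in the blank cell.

Attach evidentiality hearsay -t → takhtit.
Attach polarity negative -el (after consonant 't') → takhtitel.
Epenthesis: no change.

takhtitel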